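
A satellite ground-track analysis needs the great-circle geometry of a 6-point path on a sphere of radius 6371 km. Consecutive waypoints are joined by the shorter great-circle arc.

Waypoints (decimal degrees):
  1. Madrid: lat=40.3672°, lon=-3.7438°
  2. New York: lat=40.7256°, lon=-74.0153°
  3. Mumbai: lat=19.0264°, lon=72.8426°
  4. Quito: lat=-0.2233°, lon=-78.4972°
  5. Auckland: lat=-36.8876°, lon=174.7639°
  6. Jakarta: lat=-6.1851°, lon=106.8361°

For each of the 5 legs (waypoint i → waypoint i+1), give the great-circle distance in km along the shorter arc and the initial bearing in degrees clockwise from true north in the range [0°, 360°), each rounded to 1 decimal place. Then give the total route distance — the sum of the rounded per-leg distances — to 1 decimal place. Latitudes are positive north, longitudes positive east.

Leg 1: dist=5767.4 km, bearing=294.9°
Leg 2: dist=12540.5 km, bearing=34.1°
Leg 3: dist=16254.7 km, bearing=300.5°
Leg 4: dist=11473.1 km, bearing=231.9°
Leg 5: dist=7637.6 km, bearing=278.5°
Total: 53673.3 km

Leg 1: φ1=0.7045405, φ2=0.7107958, Δφ=0.0062553, Δλ=-1.2264690 rad; a=sin²(Δφ/2)+cosφ1·cosφ2·sin²(Δλ/2)=0.1912576727; c=2·atan2(√a, √(1-a))=0.905255466; dist=6371·c=5767.383 ≈ 5767.4 km; running total=5767.4 km
Leg 1 bearing: y=sinΔλ·cosφ2=-0.71335961, x=cosφ1·sinφ2-sinφ1·cosφ2·cosΔλ=0.33140726; θ=atan2(y, x)=-65.0817° <0 so +360° → 294.9183° ≈ 294.9°
Leg 2: φ1=0.7107958, φ2=0.3320733, Δφ=-0.3787225, Δλ=2.5631539 rad; a=sin²(Δφ/2)+cosφ1·cosφ2·sin²(Δλ/2)=0.6935956241; c=2·atan2(√a, √(1-a))=1.968379593; dist=6371·c=12540.546 ≈ 12540.5 km; running total=18307.9 km
Leg 2 bearing: y=sinΔλ·cosφ2=0.51684935, x=cosφ1·sinφ2-sinφ1·cosφ2·cosΔλ=0.76351142; θ=atan2(y, x)=34.0955° ≈ 34.1°
Leg 3: φ1=0.3320733, φ2=-0.0038973, Δφ=-0.3359706, Δλ=-2.6413778 rad; a=sin²(Δφ/2)+cosφ1·cosφ2·sin²(Δλ/2)=0.9154028592; c=2·atan2(√a, √(1-a))=2.551350120; dist=6371·c=16254.652 ≈ 16254.7 km; running total=34562.6 km
Leg 3 bearing: y=sinΔλ·cosφ2=-0.47961044, x=cosφ1·sinφ2-sinφ1·cosφ2·cosΔλ=0.28237508; θ=atan2(y, x)=-59.5122° <0 so +360° → 300.4878° ≈ 300.5°
Leg 4: φ1=-0.0038973, φ2=-0.6438101, Δφ=-0.6399128, Δλ=4.4202401 rad; a=sin²(Δφ/2)+cosφ1·cosφ2·sin²(Δλ/2)=0.6140070499; c=2·atan2(√a, √(1-a))=1.800833893; dist=6371·c=11473.113 ≈ 11473.1 km; running total=46035.7 km
Leg 4 bearing: y=sinΔλ·cosφ2=-0.76592418, x=cosφ1·sinφ2-sinφ1·cosφ2·cosΔλ=-0.60114035; θ=atan2(y, x)=-128.1268° <0 so +360° → 231.8732° ≈ 231.9°
Leg 5: φ1=-0.6438101, φ2=-0.1079504, Δφ=0.5358597, Δλ=-1.1855638 rad; a=sin²(Δφ/2)+cosφ1·cosφ2·sin²(Δλ/2)=0.3182641603; c=2·atan2(√a, √(1-a))=1.198804574; dist=6371·c=7637.584 ≈ 7637.6 km; running total=53673.3 km
Leg 5 bearing: y=sinΔλ·cosφ2=-0.92131670, x=cosφ1·sinφ2-sinφ1·cosφ2·cosΔλ=0.13807202; θ=atan2(y, x)=-81.4769° <0 so +360° → 278.5231° ≈ 278.5°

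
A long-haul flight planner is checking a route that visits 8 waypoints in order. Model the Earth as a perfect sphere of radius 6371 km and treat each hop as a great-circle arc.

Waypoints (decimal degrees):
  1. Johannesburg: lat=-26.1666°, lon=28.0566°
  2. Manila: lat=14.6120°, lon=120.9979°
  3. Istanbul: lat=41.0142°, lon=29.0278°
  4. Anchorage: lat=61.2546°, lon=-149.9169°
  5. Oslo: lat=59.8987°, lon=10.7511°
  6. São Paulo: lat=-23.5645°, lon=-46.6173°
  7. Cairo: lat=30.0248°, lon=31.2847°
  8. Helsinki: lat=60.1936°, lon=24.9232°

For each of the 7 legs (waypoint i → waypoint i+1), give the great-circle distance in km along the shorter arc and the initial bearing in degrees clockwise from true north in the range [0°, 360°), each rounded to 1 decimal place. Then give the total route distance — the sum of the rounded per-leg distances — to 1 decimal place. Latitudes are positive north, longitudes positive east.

Leg 1: φ1=-0.4566933, φ2=0.2550275, Δφ=0.7117208, Δλ=1.6221317 rad; a=sin²(Δφ/2)+cosφ1·cosφ2·sin²(Δλ/2)=0.5779060561; c=2·atan2(√a, √(1-a))=1.727245880; dist=6371·c=11004.284 ≈ 11004.3 km; running total=11004.3 km
Leg 1 bearing: y=sinΔλ·cosφ2=0.96638159, x=cosφ1·sinφ2-sinφ1·cosφ2·cosΔλ=0.20452188; θ=atan2(y, x)=78.0504° ≈ 78.1°
Leg 2: φ1=0.2550275, φ2=0.7158328, Δφ=0.4608053, Δλ=-1.6051811 rad; a=sin²(Δφ/2)+cosφ1·cosφ2·sin²(Δλ/2)=0.4297741359; c=2·atan2(√a, √(1-a))=1.429878676; dist=6371·c=9109.757 ≈ 9109.8 km; running total=20114.1 km
Leg 2 bearing: y=sinΔλ·cosφ2=-0.75410095, x=cosφ1·sinφ2-sinφ1·cosφ2·cosΔλ=0.64156455; θ=atan2(y, x)=-49.6099° <0 so +360° → 310.3901° ≈ 310.4°
Leg 3: φ1=0.7158328, φ2=1.0690945, Δφ=0.3532616, Δλ=-3.1231742 rad; a=sin²(Δφ/2)+cosφ1·cosφ2·sin²(Δλ/2)=0.3937200696; c=2·atan2(√a, √(1-a))=1.356602383; dist=6371·c=8642.914 ≈ 8642.9 km; running total=28757.0 km
Leg 3 bearing: y=sinΔλ·cosφ2=-0.00885727, x=cosφ1·sinφ2-sinφ1·cosφ2·cosΔλ=0.97710790; θ=atan2(y, x)=-0.5194° <0 so +360° → 359.4806° ≈ 359.5°
Leg 4: φ1=1.0690945, φ2=1.0454295, Δφ=-0.0236649, Δλ=2.8041856 rad; a=sin²(Δφ/2)+cosφ1·cosφ2·sin²(Δλ/2)=0.2345354228; c=2·atan2(√a, √(1-a))=1.011099682; dist=6371·c=6441.716 ≈ 6441.7 km; running total=35198.7 km
Leg 4 bearing: y=sinΔλ·cosφ2=0.16602734, x=cosφ1·sinφ2-sinφ1·cosφ2·cosΔλ=0.83099287; θ=atan2(y, x)=11.2986° ≈ 11.3°
Leg 5: φ1=1.0454295, φ2=-0.4112781, Δφ=-1.4567076, Δλ=-1.0012675 rad; a=sin²(Δφ/2)+cosφ1·cosφ2·sin²(Δλ/2)=0.5489879421; c=2·atan2(√a, √(1-a))=1.668929641; dist=6371·c=10632.751 ≈ 10632.8 km; running total=45831.5 km
Leg 5 bearing: y=sinΔλ·cosφ2=-0.77192832, x=cosφ1·sinφ2-sinφ1·cosφ2·cosΔλ=-0.62811416; θ=atan2(y, x)=-129.1351° <0 so +360° → 230.8649° ≈ 230.9°
Leg 6: φ1=-0.4112781, φ2=0.5240316, Δφ=0.9353097, Δλ=1.3596464 rad; a=sin²(Δφ/2)+cosφ1·cosφ2·sin²(Δλ/2)=0.5168561053; c=2·atan2(√a, √(1-a))=1.604514926; dist=6371·c=10222.365 ≈ 10222.4 km; running total=56053.9 km
Leg 6 bearing: y=sinΔλ·cosφ2=0.84657977, x=cosφ1·sinφ2-sinφ1·cosφ2·cosΔλ=0.53119317; θ=atan2(y, x)=57.8935° ≈ 57.9°
Leg 7: φ1=0.5240316, φ2=1.0505765, Δφ=0.5265449, Δλ=-0.1110291 rad; a=sin²(Δφ/2)+cosφ1·cosφ2·sin²(Δλ/2)=0.0690506811; c=2·atan2(√a, √(1-a))=0.531794233; dist=6371·c=3388.061 ≈ 3388.1 km; running total=59442.0 km
Leg 7 bearing: y=sinΔλ·cosφ2=-0.05507602, x=cosφ1·sinφ2-sinφ1·cosφ2·cosΔλ=0.50408072; θ=atan2(y, x)=-6.2354° <0 so +360° → 353.7646° ≈ 353.8°

Leg 1: dist=11004.3 km, bearing=78.1°
Leg 2: dist=9109.8 km, bearing=310.4°
Leg 3: dist=8642.9 km, bearing=359.5°
Leg 4: dist=6441.7 km, bearing=11.3°
Leg 5: dist=10632.8 km, bearing=230.9°
Leg 6: dist=10222.4 km, bearing=57.9°
Leg 7: dist=3388.1 km, bearing=353.8°
Total: 59442.0 km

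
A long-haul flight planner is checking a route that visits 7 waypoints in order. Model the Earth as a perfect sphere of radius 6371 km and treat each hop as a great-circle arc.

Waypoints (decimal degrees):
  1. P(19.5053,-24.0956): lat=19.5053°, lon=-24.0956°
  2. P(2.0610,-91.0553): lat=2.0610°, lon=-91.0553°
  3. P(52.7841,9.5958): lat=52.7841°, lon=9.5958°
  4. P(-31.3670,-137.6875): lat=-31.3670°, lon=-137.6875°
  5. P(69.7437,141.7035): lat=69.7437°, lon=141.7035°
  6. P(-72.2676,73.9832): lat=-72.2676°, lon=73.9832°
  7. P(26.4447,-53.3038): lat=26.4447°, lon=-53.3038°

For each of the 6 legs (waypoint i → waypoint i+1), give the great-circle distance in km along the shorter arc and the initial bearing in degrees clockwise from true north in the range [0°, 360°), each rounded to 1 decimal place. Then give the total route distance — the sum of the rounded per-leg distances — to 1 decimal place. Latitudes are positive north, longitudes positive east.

Leg 1: dist=7519.4 km, bearing=264.0°
Leg 2: dist=10537.4 km, bearing=36.6°
Leg 3: dist=16468.5 km, bearing=299.1°
Leg 4: dist=12910.8 km, bearing=337.6°
Leg 5: dist=16524.2 km, bearing=212.8°
Leg 6: dist=14023.1 km, bearing=241.9°
Total: 77983.4 km

Leg 1: φ1=0.3404317, φ2=0.0359712, Δφ=-0.3044605, Δλ=-1.1686672 rad; a=sin²(Δφ/2)+cosφ1·cosφ2·sin²(Δλ/2)=0.3096565734; c=2·atan2(√a, √(1-a))=1.180257362; dist=6371·c=7519.420 ≈ 7519.4 km; running total=7519.4 km
Leg 1 bearing: y=sinΔλ·cosφ2=-0.91963451, x=cosφ1·sinφ2-sinφ1·cosφ2·cosΔλ=-0.09669486; θ=atan2(y, x)=-96.0023° <0 so +360° → 263.9977° ≈ 264.0°
Leg 2: φ1=0.0359712, φ2=0.9212563, Δφ=0.8852851, Δλ=1.7566931 rad; a=sin²(Δφ/2)+cosφ1·cosφ2·sin²(Δλ/2)=0.5415376907; c=2·atan2(√a, √(1-a))=1.653967564; dist=6371·c=10537.427 ≈ 10537.4 km; running total=18056.8 km
Leg 2 bearing: y=sinΔλ·cosφ2=0.59439963, x=cosφ1·sinφ2-sinφ1·cosφ2·cosΔλ=0.79986722; θ=atan2(y, x)=36.6169° ≈ 36.6°
Leg 3: φ1=0.9212563, φ2=-0.5474574, Δφ=-1.4687138, Δλ=-2.5705785 rad; a=sin²(Δφ/2)+cosφ1·cosφ2·sin²(Δλ/2)=0.9245087841; c=2·atan2(√a, √(1-a))=2.584919451; dist=6371·c=16468.522 ≈ 16468.5 km; running total=34525.3 km
Leg 3 bearing: y=sinΔλ·cosφ2=-0.46149400, x=cosφ1·sinφ2-sinφ1·cosφ2·cosΔλ=0.25727894; θ=atan2(y, x)=-60.8607° <0 so +360° → 299.1393° ≈ 299.1°
Leg 4: φ1=-0.5474574, φ2=1.2172572, Δφ=1.7647146, Δλ=4.8762929 rad; a=sin²(Δφ/2)+cosφ1·cosφ2·sin²(Δλ/2)=0.7200444669; c=2·atan2(√a, √(1-a))=2.026494038; dist=6371·c=12910.794 ≈ 12910.8 km; running total=47436.1 km
Leg 4 bearing: y=sinΔλ·cosφ2=-0.34158010, x=cosφ1·sinφ2-sinφ1·cosφ2·cosΔλ=0.83044853; θ=atan2(y, x)=-22.3583° <0 so +360° → 337.6417° ≈ 337.6°
Leg 5: φ1=1.2172572, φ2=-1.2613076, Δφ=-2.4785648, Δλ=-1.1819422 rad; a=sin²(Δφ/2)+cosφ1·cosφ2·sin²(Δλ/2)=0.9268011942; c=2·atan2(√a, √(1-a))=2.593658298; dist=6371·c=16524.197 ≈ 16524.2 km; running total=63960.3 km
Leg 5 bearing: y=sinΔλ·cosφ2=-0.28183365, x=cosφ1·sinφ2-sinφ1·cosφ2·cosΔλ=-0.43810131; θ=atan2(y, x)=-147.2465° <0 so +360° → 212.7535° ≈ 212.8°
Leg 6: φ1=-1.2613076, φ2=0.4615471, Δφ=1.7228546, Δλ=-2.2215772 rad; a=sin²(Δφ/2)+cosφ1·cosφ2·sin²(Δλ/2)=0.7946906218; c=2·atan2(√a, √(1-a))=2.201089028; dist=6371·c=14023.138 ≈ 14023.1 km; running total=77983.4 km
Leg 6 bearing: y=sinΔλ·cosφ2=-0.71236188, x=cosφ1·sinφ2-sinφ1·cosφ2·cosΔλ=-0.38101220; θ=atan2(y, x)=-118.1404° <0 so +360° → 241.8596° ≈ 241.9°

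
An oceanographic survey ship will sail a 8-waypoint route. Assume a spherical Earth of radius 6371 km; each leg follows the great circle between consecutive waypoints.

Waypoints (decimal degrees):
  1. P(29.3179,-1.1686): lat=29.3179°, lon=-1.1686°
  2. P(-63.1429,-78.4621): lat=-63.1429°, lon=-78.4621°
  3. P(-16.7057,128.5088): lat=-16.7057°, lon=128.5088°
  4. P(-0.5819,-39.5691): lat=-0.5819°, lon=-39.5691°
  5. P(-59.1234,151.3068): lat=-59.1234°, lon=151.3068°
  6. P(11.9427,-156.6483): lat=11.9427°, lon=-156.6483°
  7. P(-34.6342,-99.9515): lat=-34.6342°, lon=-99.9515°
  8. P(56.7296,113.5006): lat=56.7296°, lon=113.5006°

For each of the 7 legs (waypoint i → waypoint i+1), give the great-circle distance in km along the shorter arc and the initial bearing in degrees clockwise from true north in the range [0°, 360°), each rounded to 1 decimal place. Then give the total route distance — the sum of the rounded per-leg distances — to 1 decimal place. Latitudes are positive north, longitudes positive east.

Leg 1: φ1=0.5116939, φ2=-1.1020515, Δφ=-1.6137454, Δλ=-1.3490261 rad; a=sin²(Δφ/2)+cosφ1·cosφ2·sin²(Δλ/2)=0.6750985546; c=2·atan2(√a, √(1-a))=1.928577857; dist=6371·c=12286.970 ≈ 12287.0 km; running total=12287.0 km
Leg 1 bearing: y=sinΔλ·cosφ2=-0.44070290, x=cosφ1·sinφ2-sinφ1·cosφ2·cosΔλ=-0.82652461; θ=atan2(y, x)=-151.9335° <0 so +360° → 208.0665° ≈ 208.1°
Leg 2: φ1=-1.1020515, φ2=-0.2915695, Δφ=0.8104820, Δλ=3.6123237 rad; a=sin²(Δφ/2)+cosφ1·cosφ2·sin²(Δλ/2)=0.5645940735; c=2·atan2(√a, √(1-a))=1.700346549; dist=6371·c=10832.908 ≈ 10832.9 km; running total=23119.9 km
Leg 2 bearing: y=sinΔλ·cosφ2=-0.43439584, x=cosφ1·sinφ2-sinφ1·cosφ2·cosΔλ=-0.89140938; θ=atan2(y, x)=-154.0194° <0 so +360° → 205.9806° ≈ 206.0°
Leg 3: φ1=-0.2915695, φ2=-0.0101561, Δφ=0.2814134, Δλ=-2.9335128 rad; a=sin²(Δφ/2)+cosφ1·cosφ2·sin²(Δλ/2)=0.9670829942; c=2·atan2(√a, √(1-a))=2.776710972; dist=6371·c=17690.426 ≈ 17690.4 km; running total=40810.3 km
Leg 3 bearing: y=sinΔλ·cosφ2=-0.20657094, x=cosφ1·sinφ2-sinφ1·cosφ2·cosΔλ=-0.29096796; θ=atan2(y, x)=-144.6274° <0 so +360° → 215.3726° ≈ 215.4°
Leg 4: φ1=-0.0101561, φ2=-1.0318980, Δφ=-1.0217419, Δλ=3.3314129 rad; a=sin²(Δφ/2)+cosφ1·cosφ2·sin²(Δλ/2)=0.7476151912; c=2·atan2(√a, √(1-a))=2.088896323; dist=6371·c=13308.358 ≈ 13308.4 km; running total=54118.7 km
Leg 4 bearing: y=sinΔλ·cosφ2=-0.09683006, x=cosφ1·sinφ2-sinφ1·cosφ2·cosΔλ=-0.86334860; θ=atan2(y, x)=-173.6007° <0 so +360° → 186.3993° ≈ 186.4°
Leg 5: φ1=-1.0318980, φ2=0.2084394, Δφ=1.2403374, Δλ=-5.3748304 rad; a=sin²(Δφ/2)+cosφ1·cosφ2·sin²(Δλ/2)=0.4344013845; c=2·atan2(√a, √(1-a))=1.439219773; dist=6371·c=9169.269 ≈ 9169.3 km; running total=63288.0 km
Leg 5 bearing: y=sinΔλ·cosφ2=0.77142608, x=cosφ1·sinφ2-sinφ1·cosφ2·cosΔλ=0.62264685; θ=atan2(y, x)=51.0917° ≈ 51.1°
Leg 6: φ1=0.2084394, φ2=-0.6044808, Δφ=-0.8129203, Δλ=0.9895458 rad; a=sin²(Δφ/2)+cosφ1·cosφ2·sin²(Δλ/2)=0.3378065955; c=2·atan2(√a, √(1-a))=1.240432916; dist=6371·c=7902.798 ≈ 7902.8 km; running total=71190.8 km
Leg 6 bearing: y=sinΔλ·cosφ2=0.68767479, x=cosφ1·sinφ2-sinφ1·cosφ2·cosΔλ=-0.64952027; θ=atan2(y, x)=133.3656° ≈ 133.4°
Leg 7: φ1=-0.6044808, φ2=0.9901183, Δφ=1.5945991, Δλ=3.7254419 rad; a=sin²(Δφ/2)+cosφ1·cosφ2·sin²(Δλ/2)=0.9258932525; c=2·atan2(√a, √(1-a))=2.590182308; dist=6371·c=16502.051 ≈ 16502.1 km; running total=87692.9 km
Leg 7 bearing: y=sinΔλ·cosφ2=-0.30240509, x=cosφ1·sinφ2-sinφ1·cosφ2·cosΔλ=0.42779775; θ=atan2(y, x)=-35.2560° <0 so +360° → 324.7440° ≈ 324.7°

Leg 1: dist=12287.0 km, bearing=208.1°
Leg 2: dist=10832.9 km, bearing=206.0°
Leg 3: dist=17690.4 km, bearing=215.4°
Leg 4: dist=13308.4 km, bearing=186.4°
Leg 5: dist=9169.3 km, bearing=51.1°
Leg 6: dist=7902.8 km, bearing=133.4°
Leg 7: dist=16502.1 km, bearing=324.7°
Total: 87692.9 km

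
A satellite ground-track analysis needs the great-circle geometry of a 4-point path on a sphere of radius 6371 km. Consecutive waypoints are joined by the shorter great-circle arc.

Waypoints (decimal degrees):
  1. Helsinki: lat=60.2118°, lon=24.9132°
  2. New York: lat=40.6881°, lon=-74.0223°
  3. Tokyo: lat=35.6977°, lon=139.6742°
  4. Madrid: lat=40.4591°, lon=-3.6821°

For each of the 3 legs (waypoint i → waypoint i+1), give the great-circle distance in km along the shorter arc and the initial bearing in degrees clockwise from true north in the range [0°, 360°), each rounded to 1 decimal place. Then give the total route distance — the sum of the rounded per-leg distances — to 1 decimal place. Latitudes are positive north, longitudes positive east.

Leg 1: φ1=1.0508942, φ2=0.7101413, Δφ=-0.3407528, Δλ=-1.7267502 rad; a=sin²(Δφ/2)+cosφ1·cosφ2·sin²(Δλ/2)=0.2463560980; c=2·atan2(√a, √(1-a))=1.038761677; dist=6371·c=6617.951 ≈ 6618.0 km; running total=6618.0 km
Leg 1 bearing: y=sinΔλ·cosφ2=-0.74906726, x=cosφ1·sinφ2-sinφ1·cosφ2·cosΔλ=0.42609544; θ=atan2(y, x)=-60.3673° <0 so +360° → 299.6327° ≈ 299.6°
Leg 2: φ1=0.7101413, φ2=0.6230424, Δφ=-0.0870989, Δλ=3.7297075 rad; a=sin²(Δφ/2)+cosφ1·cosφ2·sin²(Δλ/2)=0.5659609305; c=2·atan2(√a, √(1-a))=1.703103864; dist=6371·c=10850.475 ≈ 10850.5 km; running total=17468.5 km
Leg 2 bearing: y=sinΔλ·cosφ2=-0.45055174, x=cosφ1·sinφ2-sinφ1·cosφ2·cosΔλ=0.88294946; θ=atan2(y, x)=-27.0343° <0 so +360° → 332.9657° ≈ 333.0°
Leg 3: φ1=0.6230424, φ2=0.7061445, Δφ=0.0831021, Δλ=-2.5020394 rad; a=sin²(Δφ/2)+cosφ1·cosφ2·sin²(Δλ/2)=0.5585719748; c=2·atan2(√a, √(1-a))=1.688209867; dist=6371·c=10755.585 ≈ 10755.6 km; running total=28224.1 km
Leg 3 bearing: y=sinΔλ·cosφ2=-0.45411501, x=cosφ1·sinφ2-sinφ1·cosφ2·cosΔλ=0.88320827; θ=atan2(y, x)=-27.2107° <0 so +360° → 332.7893° ≈ 332.8°

Leg 1: dist=6618.0 km, bearing=299.6°
Leg 2: dist=10850.5 km, bearing=333.0°
Leg 3: dist=10755.6 km, bearing=332.8°
Total: 28224.1 km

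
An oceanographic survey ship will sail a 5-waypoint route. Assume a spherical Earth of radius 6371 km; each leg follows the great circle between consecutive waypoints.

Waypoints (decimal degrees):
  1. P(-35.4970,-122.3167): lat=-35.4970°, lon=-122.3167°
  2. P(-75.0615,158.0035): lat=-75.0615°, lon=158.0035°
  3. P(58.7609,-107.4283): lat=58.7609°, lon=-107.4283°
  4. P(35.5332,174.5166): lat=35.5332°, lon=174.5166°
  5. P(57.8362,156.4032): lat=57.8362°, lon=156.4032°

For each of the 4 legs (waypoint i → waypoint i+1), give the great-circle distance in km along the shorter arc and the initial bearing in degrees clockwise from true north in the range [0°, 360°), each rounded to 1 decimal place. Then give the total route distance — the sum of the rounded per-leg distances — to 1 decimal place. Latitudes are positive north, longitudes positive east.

Leg 1: dist=5918.7 km, bearing=198.5°
Leg 2: dist=16323.4 km, bearing=70.8°
Leg 3: dist=6032.2 km, bearing=281.2°
Leg 4: dist=2818.6 km, bearing=337.3°
Total: 31092.9 km

Leg 1: φ1=-0.6195395, φ2=-1.3100703, Δφ=-0.6905308, Δλ=4.8925104 rad; a=sin²(Δφ/2)+cosφ1·cosφ2·sin²(Δλ/2)=0.2006828920; c=2·atan2(√a, √(1-a))=0.929001357; dist=6371·c=5918.668 ≈ 5918.7 km; running total=5918.7 km
Leg 1 bearing: y=sinΔλ·cosφ2=-0.25361168, x=cosφ1·sinφ2-sinφ1·cosφ2·cosΔλ=-0.75981458; θ=atan2(y, x)=-161.5420° <0 so +360° → 198.4580° ≈ 198.5°
Leg 2: φ1=-1.3100703, φ2=1.0255712, Δφ=2.3356415, Δλ=-4.6326588 rad; a=sin²(Δφ/2)+cosφ1·cosφ2·sin²(Δλ/2)=0.9183807694; c=2·atan2(√a, √(1-a))=2.562138275; dist=6371·c=16323.383 ≈ 16323.4 km; running total=22242.1 km
Leg 2 bearing: y=sinΔλ·cosφ2=0.51696311, x=cosφ1·sinφ2-sinφ1·cosφ2·cosΔλ=0.18049730; θ=atan2(y, x)=70.7534° ≈ 70.8°
Leg 3: φ1=1.0255712, φ2=0.6201713, Δφ=-0.4053998, Δλ=4.9208668 rad; a=sin²(Δφ/2)+cosφ1·cosφ2·sin²(Δλ/2)=0.2078703714; c=2·atan2(√a, √(1-a))=0.946829301; dist=6371·c=6032.249 ≈ 6032.2 km; running total=28274.3 km
Leg 3 bearing: y=sinΔλ·cosφ2=-0.79615821, x=cosφ1·sinφ2-sinφ1·cosφ2·cosΔλ=0.15739510; θ=atan2(y, x)=-78.8172° <0 so +360° → 281.1828° ≈ 281.2°
Leg 4: φ1=0.6201713, φ2=1.0094321, Δφ=0.3892608, Δλ=-0.3161385 rad; a=sin²(Δφ/2)+cosφ1·cosφ2·sin²(Δλ/2)=0.0481393176; c=2·atan2(√a, √(1-a))=0.442412704; dist=6371·c=2818.611 ≈ 2818.6 km; running total=31092.9 km
Leg 4 bearing: y=sinΔλ·cosφ2=-0.16550430, x=cosφ1·sinφ2-sinφ1·cosφ2·cosΔλ=0.39483670; θ=atan2(y, x)=-22.7420° <0 so +360° → 337.2580° ≈ 337.3°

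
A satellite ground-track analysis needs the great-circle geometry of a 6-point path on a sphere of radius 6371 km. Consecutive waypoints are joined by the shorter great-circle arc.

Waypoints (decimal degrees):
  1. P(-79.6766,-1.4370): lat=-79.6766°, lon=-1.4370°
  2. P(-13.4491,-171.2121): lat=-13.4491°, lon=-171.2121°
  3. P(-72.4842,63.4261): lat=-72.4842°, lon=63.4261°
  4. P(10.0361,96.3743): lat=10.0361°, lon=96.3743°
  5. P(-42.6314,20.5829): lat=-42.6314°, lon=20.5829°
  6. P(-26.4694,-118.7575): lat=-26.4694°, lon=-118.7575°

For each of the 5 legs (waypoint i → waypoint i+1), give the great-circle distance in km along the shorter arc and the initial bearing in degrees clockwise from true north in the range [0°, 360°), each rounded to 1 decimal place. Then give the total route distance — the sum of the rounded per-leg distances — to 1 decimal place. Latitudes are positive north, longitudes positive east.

Leg 1: φ1=-1.3906190, φ2=-0.2347311, Δφ=1.1558879, Δλ=-2.9631345 rad; a=sin²(Δφ/2)+cosφ1·cosφ2·sin²(Δλ/2)=0.4713526636; c=2·atan2(√a, √(1-a))=1.513470261; dist=6371·c=9642.319 ≈ 9642.3 km; running total=9642.3 km
Leg 1 bearing: y=sinΔλ·cosφ2=-0.17264450, x=cosφ1·sinφ2-sinφ1·cosφ2·cosΔλ=-0.98331643; θ=atan2(y, x)=-170.0419° <0 so +360° → 189.9581° ≈ 190.0°
Leg 2: φ1=-0.2347311, φ2=-1.2650879, Δφ=-1.0303569, Δλ=4.0952091 rad; a=sin²(Δφ/2)+cosφ1·cosφ2·sin²(Δλ/2)=0.4738038861; c=2·atan2(√a, √(1-a))=1.518380100; dist=6371·c=9673.600 ≈ 9673.6 km; running total=19315.9 km
Leg 2 bearing: y=sinΔλ·cosφ2=-0.24544421, x=cosφ1·sinφ2-sinφ1·cosφ2·cosΔλ=-0.96799390; θ=atan2(y, x)=-165.7720° <0 so +360° → 194.2280° ≈ 194.2°
Leg 3: φ1=-1.2650879, φ2=0.1751630, Δφ=1.4402509, Δλ=0.5750546 rad; a=sin²(Δφ/2)+cosφ1·cosφ2·sin²(Δλ/2)=0.4587456999; c=2·atan2(√a, √(1-a))=1.488193823; dist=6371·c=9481.283 ≈ 9481.3 km; running total=28797.2 km
Leg 3 bearing: y=sinΔλ·cosφ2=0.53555821, x=cosφ1·sinφ2-sinφ1·cosφ2·cosΔλ=0.84045805; θ=atan2(y, x)=32.5062° ≈ 32.5°
Leg 4: φ1=0.1751630, φ2=-0.7440583, Δφ=-0.9192213, Δλ=-1.3228095 rad; a=sin²(Δφ/2)+cosφ1·cosφ2·sin²(Δλ/2)=0.4701028764; c=2·atan2(√a, √(1-a))=1.510966391; dist=6371·c=9626.367 ≈ 9626.4 km; running total=38423.6 km
Leg 4 bearing: y=sinΔλ·cosφ2=-0.71321908, x=cosφ1·sinφ2-sinφ1·cosφ2·cosΔλ=-0.69838614; θ=atan2(y, x)=-134.3980° <0 so +360° → 225.6020° ≈ 225.6°
Leg 5: φ1=-0.7440583, φ2=-0.4619782, Δφ=0.2820801, Δλ=-2.4319488 rad; a=sin²(Δφ/2)+cosφ1·cosφ2·sin²(Δλ/2)=0.5988672566; c=2·atan2(√a, √(1-a))=1.769842588; dist=6371·c=11275.667 ≈ 11275.7 km; running total=49699.3 km
Leg 5 bearing: y=sinΔλ·cosφ2=-0.58326190, x=cosφ1·sinφ2-sinφ1·cosφ2·cosΔλ=-0.78784936; θ=atan2(y, x)=-143.4867° <0 so +360° → 216.5133° ≈ 216.5°

Leg 1: dist=9642.3 km, bearing=190.0°
Leg 2: dist=9673.6 km, bearing=194.2°
Leg 3: dist=9481.3 km, bearing=32.5°
Leg 4: dist=9626.4 km, bearing=225.6°
Leg 5: dist=11275.7 km, bearing=216.5°
Total: 49699.3 km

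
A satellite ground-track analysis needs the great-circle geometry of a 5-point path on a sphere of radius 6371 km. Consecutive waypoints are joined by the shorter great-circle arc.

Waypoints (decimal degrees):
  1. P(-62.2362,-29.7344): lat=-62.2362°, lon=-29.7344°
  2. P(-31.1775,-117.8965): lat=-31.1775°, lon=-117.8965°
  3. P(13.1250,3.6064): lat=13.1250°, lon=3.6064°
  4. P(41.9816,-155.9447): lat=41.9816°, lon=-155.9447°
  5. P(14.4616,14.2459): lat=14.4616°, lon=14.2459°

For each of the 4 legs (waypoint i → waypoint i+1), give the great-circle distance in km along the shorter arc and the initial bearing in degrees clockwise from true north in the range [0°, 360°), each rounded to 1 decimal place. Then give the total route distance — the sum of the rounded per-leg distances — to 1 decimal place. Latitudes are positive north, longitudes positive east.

Leg 1: dist=6884.0 km, bearing=255.8°
Leg 2: dist=13740.3 km, bearing=94.8°
Leg 3: dist=13539.6 km, bearing=342.2°
Leg 4: dist=13658.8 km, bearing=11.3°
Total: 47822.7 km

Leg 1: φ1=-1.0862266, φ2=-0.5441500, Δφ=0.5420766, Δλ=-1.5387189 rad; a=sin²(Δφ/2)+cosφ1·cosφ2·sin²(Δλ/2)=0.2645628553; c=2·atan2(√a, √(1-a))=1.080514778; dist=6371·c=6883.960 ≈ 6884.0 km; running total=6884.0 km
Leg 1 bearing: y=sinΔλ·cosφ2=-0.85512749, x=cosφ1·sinφ2-sinφ1·cosφ2·cosΔλ=-0.21687412; θ=atan2(y, x)=-104.2311° <0 so +360° → 255.7689° ≈ 255.8°
Leg 2: φ1=-0.5441500, φ2=0.2290745, Δφ=0.7732245, Δλ=2.1206257 rad; a=sin²(Δφ/2)+cosφ1·cosφ2·sin²(Δλ/2)=0.7764731588; c=2·atan2(√a, √(1-a))=2.156692508; dist=6371·c=13740.288 ≈ 13740.3 km; running total=20624.3 km
Leg 2 bearing: y=sinΔλ·cosφ2=0.83034087, x=cosφ1·sinφ2-sinφ1·cosφ2·cosΔλ=-0.06916941; θ=atan2(y, x)=94.7619° ≈ 94.8°
Leg 3: φ1=0.2290745, φ2=0.7327171, Δφ=0.5036427, Δλ=-2.7846920 rad; a=sin²(Δφ/2)+cosφ1·cosφ2·sin²(Δλ/2)=0.7632158241; c=2·atan2(√a, √(1-a))=2.125194425; dist=6371·c=13539.614 ≈ 13539.6 km; running total=34163.9 km
Leg 3 bearing: y=sinΔλ·cosφ2=-0.25970895, x=cosφ1·sinφ2-sinφ1·cosφ2·cosΔλ=0.80958074; θ=atan2(y, x)=-17.7859° <0 so +360° → 342.2141° ≈ 342.2°
Leg 4: φ1=0.7327171, φ2=0.2524025, Δφ=-0.4803146, Δλ=2.9703863 rad; a=sin²(Δφ/2)+cosφ1·cosφ2·sin²(Δλ/2)=0.7711198924; c=2·atan2(√a, √(1-a))=2.143896851; dist=6371·c=13658.767 ≈ 13658.8 km; running total=47822.7 km
Leg 4 bearing: y=sinΔλ·cosφ2=0.16497299, x=cosφ1·sinφ2-sinφ1·cosφ2·cosΔλ=0.82386888; θ=atan2(y, x)=11.3233° ≈ 11.3°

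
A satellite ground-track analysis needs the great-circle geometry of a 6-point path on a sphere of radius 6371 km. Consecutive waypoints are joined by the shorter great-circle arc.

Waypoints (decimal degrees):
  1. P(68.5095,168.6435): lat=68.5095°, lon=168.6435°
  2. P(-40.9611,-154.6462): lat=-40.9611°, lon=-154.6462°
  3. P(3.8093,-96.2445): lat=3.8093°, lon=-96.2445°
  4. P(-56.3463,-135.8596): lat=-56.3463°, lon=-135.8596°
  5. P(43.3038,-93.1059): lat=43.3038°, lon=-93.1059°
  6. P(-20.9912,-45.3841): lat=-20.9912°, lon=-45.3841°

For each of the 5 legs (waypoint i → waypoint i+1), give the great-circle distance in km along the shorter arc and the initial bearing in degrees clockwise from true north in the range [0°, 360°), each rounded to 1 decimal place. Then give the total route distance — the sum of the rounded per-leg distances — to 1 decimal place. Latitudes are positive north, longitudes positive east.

Leg 1: dist=12547.5 km, bearing=150.7°
Leg 2: dist=7721.0 km, bearing=65.2°
Leg 3: dist=7588.4 km, bearing=202.4°
Leg 4: dist=11781.1 km, bearing=30.9°
Leg 5: dist=8650.6 km, bearing=135.0°
Total: 48288.6 km

Leg 1: φ1=1.1957163, φ2=-0.7149061, Δφ=-1.9106224, Δλ=-5.6424697 rad; a=sin²(Δφ/2)+cosφ1·cosφ2·sin²(Δλ/2)=0.6940956751; c=2·atan2(√a, √(1-a))=1.969464551; dist=6371·c=12547.459 ≈ 12547.5 km; running total=12547.5 km
Leg 1 bearing: y=sinΔλ·cosφ2=0.45140835, x=cosφ1·sinφ2-sinφ1·cosφ2·cosΔλ=-0.80345378; θ=atan2(y, x)=150.6712° ≈ 150.7°
Leg 2: φ1=-0.7149061, φ2=0.0664848, Δφ=0.7813909, Δλ=1.0193020 rad; a=sin²(Δφ/2)+cosφ1·cosφ2·sin²(Δλ/2)=0.3243772744; c=2·atan2(√a, √(1-a))=1.211895347; dist=6371·c=7720.985 ≈ 7721.0 km; running total=20268.5 km
Leg 2 bearing: y=sinΔλ·cosφ2=0.84986072, x=cosφ1·sinφ2-sinφ1·cosφ2·cosΔλ=0.39289106; θ=atan2(y, x)=65.1889° ≈ 65.2°
Leg 3: φ1=0.0664848, φ2=-0.9834285, Δφ=-1.0499133, Δλ=-0.6914139 rad; a=sin²(Δφ/2)+cosφ1·cosφ2·sin²(Δλ/2)=0.3146703975; c=2·atan2(√a, √(1-a))=1.191077644; dist=6371·c=7588.356 ≈ 7588.4 km; running total=27856.9 km
Leg 3 bearing: y=sinΔλ·cosφ2=-0.35335502, x=cosφ1·sinφ2-sinφ1·cosφ2·cosΔλ=-0.85892490; θ=atan2(y, x)=-157.6381° <0 so +360° → 202.3619° ≈ 202.4°
Leg 4: φ1=-0.9834285, φ2=0.7557939, Δφ=1.7392223, Δλ=0.7461928 rad; a=sin²(Δφ/2)+cosφ1·cosφ2·sin²(Δλ/2)=0.6373962752; c=2·atan2(√a, √(1-a))=1.849170267; dist=6371·c=11781.064 ≈ 11781.1 km; running total=39638.0 km
Leg 4 bearing: y=sinΔλ·cosφ2=0.49401632, x=cosφ1·sinφ2-sinφ1·cosφ2·cosΔλ=0.82488601; θ=atan2(y, x)=30.9170° ≈ 30.9°
Leg 5: φ1=0.7557939, φ2=-0.3663656, Δφ=-1.1221594, Δλ=0.8329025 rad; a=sin²(Δφ/2)+cosφ1·cosφ2·sin²(Δλ/2)=0.3943096379; c=2·atan2(√a, √(1-a))=1.357808938; dist=6371·c=8650.601 ≈ 8650.6 km; running total=48288.6 km
Leg 5 bearing: y=sinΔλ·cosφ2=0.69078484, x=cosφ1·sinφ2-sinφ1·cosφ2·cosΔλ=-0.69147270; θ=atan2(y, x)=135.0285° ≈ 135.0°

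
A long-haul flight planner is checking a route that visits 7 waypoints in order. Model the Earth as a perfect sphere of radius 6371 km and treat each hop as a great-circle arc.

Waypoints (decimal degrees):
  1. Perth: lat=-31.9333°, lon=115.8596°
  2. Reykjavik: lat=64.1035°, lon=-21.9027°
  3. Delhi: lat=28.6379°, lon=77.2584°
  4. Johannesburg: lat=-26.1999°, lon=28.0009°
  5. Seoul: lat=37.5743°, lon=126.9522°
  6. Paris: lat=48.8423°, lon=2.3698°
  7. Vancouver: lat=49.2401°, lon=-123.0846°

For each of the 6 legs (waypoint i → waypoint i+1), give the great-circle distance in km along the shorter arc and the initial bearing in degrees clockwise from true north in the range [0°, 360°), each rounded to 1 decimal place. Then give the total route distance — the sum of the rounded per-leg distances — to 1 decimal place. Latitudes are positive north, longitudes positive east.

Leg 1: φ1=-0.5573412, φ2=1.1188171, Δφ=1.6761584, Δλ=-2.4044057 rad; a=sin²(Δφ/2)+cosφ1·cosφ2·sin²(Δλ/2)=0.8751175790; c=2·atan2(√a, √(1-a))=2.419214003; dist=6371·c=15412.812 ≈ 15412.8 km; running total=15412.8 km
Leg 1 bearing: y=sinΔλ·cosφ2=-0.29358467, x=cosφ1·sinφ2-sinφ1·cosφ2·cosΔλ=0.59241476; θ=atan2(y, x)=-26.3618° <0 so +360° → 333.6382° ≈ 333.6°
Leg 2: φ1=1.1188171, φ2=0.4998256, Δφ=-0.6189915, Δλ=1.7306877 rad; a=sin²(Δφ/2)+cosφ1·cosφ2·sin²(Δλ/2)=0.3149411485; c=2·atan2(√a, √(1-a))=1.191660609; dist=6371·c=7592.070 ≈ 7592.1 km; running total=23004.9 km
Leg 2 bearing: y=sinΔλ·cosφ2=0.86647114, x=cosφ1·sinφ2-sinφ1·cosφ2·cosΔλ=0.33502335; θ=atan2(y, x)=68.8609° ≈ 68.9°
Leg 3: φ1=0.4998256, φ2=-0.4572745, Δφ=-0.9571002, Δλ=-0.8597056 rad; a=sin²(Δφ/2)+cosφ1·cosφ2·sin²(Δλ/2)=0.3488173017; c=2·atan2(√a, √(1-a))=1.263623093; dist=6371·c=8050.543 ≈ 8050.5 km; running total=31055.4 km
Leg 3 bearing: y=sinΔλ·cosφ2=-0.67980877, x=cosφ1·sinφ2-sinφ1·cosφ2·cosΔλ=-0.66815807; θ=atan2(y, x)=-134.5048° <0 so +360° → 225.4952° ≈ 225.5°
Leg 4: φ1=-0.4572745, φ2=0.6557952, Δφ=1.1130698, Δλ=1.7270260 rad; a=sin²(Δφ/2)+cosφ1·cosφ2·sin²(Δλ/2)=0.6899368469; c=2·atan2(√a, √(1-a))=1.960456078; dist=6371·c=12490.066 ≈ 12490.1 km; running total=43545.5 km
Leg 4 bearing: y=sinΔλ·cosφ2=0.78291058, x=cosφ1·sinφ2-sinφ1·cosφ2·cosΔλ=0.49269362; θ=atan2(y, x)=57.8174° ≈ 57.8°
Leg 5: φ1=0.6557952, φ2=0.8524589, Δφ=0.1966637, Δλ=-2.1743731 rad; a=sin²(Δφ/2)+cosφ1·cosφ2·sin²(Δλ/2)=0.4184756449; c=2·atan2(√a, √(1-a))=1.407016396; dist=6371·c=8964.101 ≈ 8964.1 km; running total=52509.6 km
Leg 5 bearing: y=sinΔλ·cosφ2=-0.54184863, x=cosφ1·sinφ2-sinφ1·cosφ2·cosΔλ=0.82450905; θ=atan2(y, x)=-33.3120° <0 so +360° → 326.6880° ≈ 326.7°
Leg 6: φ1=0.8524589, φ2=0.8594019, Δφ=0.0069429, Δλ=-2.1895923 rad; a=sin²(Δφ/2)+cosφ1·cosφ2·sin²(Δλ/2)=0.3394784540; c=2·atan2(√a, √(1-a))=1.243965650; dist=6371·c=7925.305 ≈ 7925.3 km; running total=60434.9 km
Leg 6 bearing: y=sinΔλ·cosφ2=-0.53182998, x=cosφ1·sinφ2-sinφ1·cosφ2·cosΔλ=0.78363780; θ=atan2(y, x)=-34.1635° <0 so +360° → 325.8365° ≈ 325.8°

Leg 1: dist=15412.8 km, bearing=333.6°
Leg 2: dist=7592.1 km, bearing=68.9°
Leg 3: dist=8050.5 km, bearing=225.5°
Leg 4: dist=12490.1 km, bearing=57.8°
Leg 5: dist=8964.1 km, bearing=326.7°
Leg 6: dist=7925.3 km, bearing=325.8°
Total: 60434.9 km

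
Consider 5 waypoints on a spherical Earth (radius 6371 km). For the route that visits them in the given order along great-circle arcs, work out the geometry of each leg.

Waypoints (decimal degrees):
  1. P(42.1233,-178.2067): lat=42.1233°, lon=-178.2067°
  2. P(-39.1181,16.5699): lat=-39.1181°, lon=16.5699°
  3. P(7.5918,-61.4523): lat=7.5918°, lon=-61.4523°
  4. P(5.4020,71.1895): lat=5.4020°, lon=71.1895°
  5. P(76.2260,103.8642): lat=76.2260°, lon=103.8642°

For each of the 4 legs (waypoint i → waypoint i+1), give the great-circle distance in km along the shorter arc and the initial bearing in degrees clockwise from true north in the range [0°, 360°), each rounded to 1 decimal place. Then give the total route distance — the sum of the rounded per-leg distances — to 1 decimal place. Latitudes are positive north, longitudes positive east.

Leg 1: dist=18725.8 km, bearing=280.1°
Leg 2: dist=9521.3 km, bearing=283.5°
Leg 3: dist=14566.5 km, bearing=76.0°
Leg 4: dist=8126.6 km, bearing=7.7°
Total: 50940.2 km

Leg 1: φ1=0.7351903, φ2=-0.6827396, Δφ=-1.4179299, Δλ=3.3994930 rad; a=sin²(Δφ/2)+cosφ1·cosφ2·sin²(Δλ/2)=0.9897966726; c=2·atan2(√a, √(1-a))=2.939224473; dist=6371·c=18725.799 ≈ 18725.8 km; running total=18725.8 km
Leg 1 bearing: y=sinΔλ·cosφ2=-0.19788049, x=cosφ1·sinφ2-sinφ1·cosφ2·cosΔλ=0.03521630; θ=atan2(y, x)=-79.9089° <0 so +360° → 280.0911° ≈ 280.1°
Leg 2: φ1=-0.6827396, φ2=0.1325019, Δφ=0.8152415, Δλ=-1.3617443 rad; a=sin²(Δφ/2)+cosφ1·cosφ2·sin²(Δλ/2)=0.4618757796; c=2·atan2(√a, √(1-a))=1.494473809; dist=6371·c=9521.293 ≈ 9521.3 km; running total=28247.1 km
Leg 2 bearing: y=sinΔλ·cosφ2=-0.96965339, x=cosφ1·sinφ2-sinφ1·cosφ2·cosΔλ=0.23228966; θ=atan2(y, x)=-76.5281° <0 so +360° → 283.4719° ≈ 283.5°
Leg 3: φ1=0.1325019, φ2=0.0942827, Δφ=-0.0382192, Δλ=2.3150361 rad; a=sin²(Δφ/2)+cosφ1·cosφ2·sin²(Δλ/2)=0.8280275074; c=2·atan2(√a, √(1-a))=2.286376001; dist=6371·c=14566.502 ≈ 14566.5 km; running total=42813.6 km
Leg 3 bearing: y=sinΔλ·cosφ2=0.73233603, x=cosφ1·sinφ2-sinφ1·cosφ2·cosΔλ=0.18241644; θ=atan2(y, x)=76.0129° ≈ 76.0°
Leg 4: φ1=0.0942827, φ2=1.3303947, Δφ=1.2361120, Δλ=0.5702811 rad; a=sin²(Δφ/2)+cosφ1·cosφ2·sin²(Δλ/2)=0.3545199874; c=2·atan2(√a, √(1-a))=1.275566203; dist=6371·c=8126.632 ≈ 8126.6 km; running total=50940.2 km
Leg 4 bearing: y=sinΔλ·cosφ2=0.12853882, x=cosφ1·sinφ2-sinφ1·cosφ2·cosΔλ=0.94806120; θ=atan2(y, x)=7.7211° ≈ 7.7°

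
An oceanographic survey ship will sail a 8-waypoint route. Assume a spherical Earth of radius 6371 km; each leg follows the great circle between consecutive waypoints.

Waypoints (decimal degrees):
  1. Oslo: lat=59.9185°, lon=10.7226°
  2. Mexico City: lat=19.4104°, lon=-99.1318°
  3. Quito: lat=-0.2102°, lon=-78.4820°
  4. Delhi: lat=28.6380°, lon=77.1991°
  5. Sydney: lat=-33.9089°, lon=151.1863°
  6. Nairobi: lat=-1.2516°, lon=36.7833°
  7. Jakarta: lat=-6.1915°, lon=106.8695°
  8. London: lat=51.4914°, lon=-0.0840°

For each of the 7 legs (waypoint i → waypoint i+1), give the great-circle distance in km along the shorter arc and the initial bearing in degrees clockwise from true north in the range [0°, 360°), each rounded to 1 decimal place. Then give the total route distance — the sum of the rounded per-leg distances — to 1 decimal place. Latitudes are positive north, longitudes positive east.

Leg 1: φ1=1.0457751, φ2=0.3387754, Δφ=-0.7069997, Δλ=-1.9173210 rad; a=sin²(Δφ/2)+cosφ1·cosφ2·sin²(Δλ/2)=0.4364932399; c=2·atan2(√a, √(1-a))=1.443438797; dist=6371·c=9196.149 ≈ 9196.1 km; running total=9196.1 km
Leg 1 bearing: y=sinΔλ·cosφ2=-0.88709958, x=cosφ1·sinφ2-sinφ1·cosφ2·cosΔλ=0.44375883; θ=atan2(y, x)=-63.4241° <0 so +360° → 296.5759° ≈ 296.6°
Leg 2: φ1=0.3387754, φ2=-0.0036687, Δφ=-0.3424441, Δλ=0.3604070 rad; a=sin²(Δφ/2)+cosφ1·cosφ2·sin²(Δλ/2)=0.0593289049; c=2·atan2(√a, √(1-a))=0.492100866; dist=6371·c=3135.175 ≈ 3135.2 km; running total=12331.3 km
Leg 2 bearing: y=sinΔλ·cosφ2=0.35265274, x=cosφ1·sinφ2-sinφ1·cosφ2·cosΔλ=-0.31443916; θ=atan2(y, x)=131.7215° ≈ 131.7°
Leg 3: φ1=-0.0036687, φ2=0.4998274, Δφ=0.5034961, Δλ=2.7171478 rad; a=sin²(Δφ/2)+cosφ1·cosφ2·sin²(Δλ/2)=0.9007703838; c=2·atan2(√a, √(1-a))=2.500663905; dist=6371·c=15931.730 ≈ 15931.7 km; running total=28263.0 km
Leg 3 bearing: y=sinΔλ·cosφ2=0.36143572, x=cosφ1·sinφ2-sinφ1·cosφ2·cosΔλ=0.47633667; θ=atan2(y, x)=37.1906° ≈ 37.2°
Leg 4: φ1=0.4998274, φ2=-0.5918220, Δφ=-1.0916493, Δλ=1.2913202 rad; a=sin²(Δφ/2)+cosφ1·cosφ2·sin²(Δλ/2)=0.5332223631; c=2·atan2(√a, √(1-a))=1.637290041; dist=6371·c=10431.175 ≈ 10431.2 km; running total=38694.2 km
Leg 4 bearing: y=sinΔλ·cosφ2=0.79772460, x=cosφ1·sinφ2-sinφ1·cosφ2·cosΔλ=-0.59935011; θ=atan2(y, x)=126.9184° ≈ 126.9°
Leg 5: φ1=-0.5918220, φ2=-0.0218445, Δφ=0.5699774, Δλ=-1.9967090 rad; a=sin²(Δφ/2)+cosφ1·cosφ2·sin²(Δλ/2)=0.6653090956; c=2·atan2(√a, √(1-a))=1.907754854; dist=6371·c=12154.306 ≈ 12154.3 km; running total=50848.5 km
Leg 5 bearing: y=sinΔλ·cosφ2=-0.91044476, x=cosφ1·sinφ2-sinφ1·cosφ2·cosΔλ=-0.24855975; θ=atan2(y, x)=-105.2701° <0 so +360° → 254.7299° ≈ 254.7°
Leg 6: φ1=-0.0218445, φ2=-0.1080621, Δφ=-0.0862175, Δλ=1.2232350 rad; a=sin²(Δφ/2)+cosφ1·cosφ2·sin²(Δλ/2)=0.3295528755; c=2·atan2(√a, √(1-a))=1.222928367; dist=6371·c=7791.277 ≈ 7791.3 km; running total=58639.8 km
Leg 6 bearing: y=sinΔλ·cosφ2=0.93472187, x=cosφ1·sinφ2-sinφ1·cosφ2·cosΔλ=-0.10042974; θ=atan2(y, x)=96.1325° ≈ 96.1°
Leg 7: φ1=-0.1080621, φ2=0.8986945, Δφ=1.0067565, Δλ=-1.8666907 rad; a=sin²(Δφ/2)+cosφ1·cosφ2·sin²(Δλ/2)=0.6324466813; c=2·atan2(√a, √(1-a))=1.838889660; dist=6371·c=11715.566 ≈ 11715.6 km; running total=70355.4 km
Leg 7 bearing: y=sinΔλ·cosφ2=-0.59557358, x=cosφ1·sinφ2-sinφ1·cosφ2·cosΔλ=0.75836905; θ=atan2(y, x)=-38.1438° <0 so +360° → 321.8562° ≈ 321.9°

Leg 1: dist=9196.1 km, bearing=296.6°
Leg 2: dist=3135.2 km, bearing=131.7°
Leg 3: dist=15931.7 km, bearing=37.2°
Leg 4: dist=10431.2 km, bearing=126.9°
Leg 5: dist=12154.3 km, bearing=254.7°
Leg 6: dist=7791.3 km, bearing=96.1°
Leg 7: dist=11715.6 km, bearing=321.9°
Total: 70355.4 km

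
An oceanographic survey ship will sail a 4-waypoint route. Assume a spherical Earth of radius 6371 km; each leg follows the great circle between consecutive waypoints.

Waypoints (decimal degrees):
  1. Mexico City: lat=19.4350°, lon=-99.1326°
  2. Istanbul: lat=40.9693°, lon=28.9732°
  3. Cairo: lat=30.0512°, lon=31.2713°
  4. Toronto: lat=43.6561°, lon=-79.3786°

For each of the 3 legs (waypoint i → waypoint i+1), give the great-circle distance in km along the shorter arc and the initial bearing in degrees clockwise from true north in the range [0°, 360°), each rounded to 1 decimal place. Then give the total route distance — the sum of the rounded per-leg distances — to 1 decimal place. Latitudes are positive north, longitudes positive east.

Leg 1: dist=11428.9 km, bearing=37.5°
Leg 2: dist=1231.6 km, bearing=169.6°
Leg 3: dist=9210.0 km, bearing=317.0°
Total: 21870.5 km

Leg 1: φ1=0.3392047, φ2=0.7150492, Δφ=0.3758444, Δλ=2.2358680 rad; a=sin²(Δφ/2)+cosφ1·cosφ2·sin²(Δλ/2)=0.6106242934; c=2·atan2(√a, √(1-a))=1.793890928; dist=6371·c=11428.879 ≈ 11428.9 km; running total=11428.9 km
Leg 1 bearing: y=sinΔλ·cosφ2=0.59413678, x=cosφ1·sinφ2-sinφ1·cosφ2·cosΔλ=0.77333728; θ=atan2(y, x)=37.5342° ≈ 37.5°
Leg 2: φ1=0.7150492, φ2=0.5244924, Δφ=-0.1905568, Δλ=0.0401094 rad; a=sin²(Δφ/2)+cosφ1·cosφ2·sin²(Δλ/2)=0.0093133588; c=2·atan2(√a, √(1-a))=0.193312350; dist=6371·c=1231.593 ≈ 1231.6 km; running total=12660.5 km
Leg 2 bearing: y=sinΔλ·cosφ2=0.03470853, x=cosφ1·sinφ2-sinφ1·cosφ2·cosΔλ=-0.18894920; θ=atan2(y, x)=169.5912° ≈ 169.6°
Leg 3: φ1=0.5244924, φ2=0.7619427, Δφ=0.2374503, Δλ=-1.9312051 rad; a=sin²(Δφ/2)+cosφ1·cosφ2·sin²(Δλ/2)=0.4375752313; c=2·atan2(√a, √(1-a))=1.445620146; dist=6371·c=9210.046 ≈ 9210.0 km; running total=21870.5 km
Leg 3 bearing: y=sinΔλ·cosφ2=-0.67701364, x=cosφ1·sinφ2-sinφ1·cosφ2·cosΔλ=0.72530347; θ=atan2(y, x)=-43.0278° <0 so +360° → 316.9722° ≈ 317.0°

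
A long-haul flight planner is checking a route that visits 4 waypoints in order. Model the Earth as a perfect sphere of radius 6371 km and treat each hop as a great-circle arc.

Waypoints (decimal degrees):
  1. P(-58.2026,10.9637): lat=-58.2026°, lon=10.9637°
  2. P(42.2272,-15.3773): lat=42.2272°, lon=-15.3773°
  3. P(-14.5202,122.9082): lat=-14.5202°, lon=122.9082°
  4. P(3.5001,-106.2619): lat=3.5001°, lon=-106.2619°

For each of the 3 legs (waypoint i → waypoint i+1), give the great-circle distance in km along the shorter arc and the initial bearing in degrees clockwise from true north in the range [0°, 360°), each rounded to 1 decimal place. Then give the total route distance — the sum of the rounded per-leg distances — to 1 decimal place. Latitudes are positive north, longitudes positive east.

Leg 1: φ1=-1.0158270, φ2=0.7370037, Δφ=1.7528307, Δλ=-0.4597372 rad; a=sin²(Δφ/2)+cosφ1·cosφ2·sin²(Δλ/2)=0.6107714249; c=2·atan2(√a, √(1-a))=1.794192679; dist=6371·c=11430.802 ≈ 11430.8 km; running total=11430.8 km
Leg 1 bearing: y=sinΔλ·cosφ2=-0.32856280, x=cosφ1·sinφ2-sinφ1·cosφ2·cosΔλ=0.91813139; θ=atan2(y, x)=-19.6903° <0 so +360° → 340.3097° ≈ 340.3°
Leg 2: φ1=0.7370037, φ2=-0.2534253, Δφ=-0.9904290, Δλ=2.4135373 rad; a=sin²(Δφ/2)+cosφ1·cosφ2·sin²(Δλ/2)=0.8517988823; c=2·atan2(√a, √(1-a))=2.351244224; dist=6371·c=14979.777 ≈ 14979.8 km; running total=26410.6 km
Leg 2 bearing: y=sinΔλ·cosφ2=0.64416533, x=cosφ1·sinφ2-sinφ1·cosφ2·cosΔλ=0.30000201; θ=atan2(y, x)=65.0276° ≈ 65.0°
Leg 3: φ1=-0.2534253, φ2=0.0610883, Δφ=0.3145136, Δλ=-3.9997728 rad; a=sin²(Δφ/2)+cosφ1·cosφ2·sin²(Δλ/2)=0.8235291134; c=2·atan2(√a, √(1-a))=2.274516052; dist=6371·c=14490.942 ≈ 14490.9 km; running total=40901.5 km
Leg 3 bearing: y=sinΔλ·cosφ2=0.75524257, x=cosφ1·sinφ2-sinφ1·cosφ2·cosΔλ=-0.10451943; θ=atan2(y, x)=97.8792° ≈ 97.9°

Leg 1: dist=11430.8 km, bearing=340.3°
Leg 2: dist=14979.8 km, bearing=65.0°
Leg 3: dist=14490.9 km, bearing=97.9°
Total: 40901.5 km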